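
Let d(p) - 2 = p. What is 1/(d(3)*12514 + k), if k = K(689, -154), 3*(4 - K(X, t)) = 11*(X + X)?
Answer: 3/172564 ≈ 1.7385e-5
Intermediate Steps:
d(p) = 2 + p
K(X, t) = 4 - 22*X/3 (K(X, t) = 4 - 11*(X + X)/3 = 4 - 11*2*X/3 = 4 - 22*X/3)
k = -15146/3 (k = 4 - 22/3*689 = 4 - 15158/3 = -15146/3 ≈ -5048.7)
1/(d(3)*12514 + k) = 1/((2 + 3)*12514 - 15146/3) = 1/(5*12514 - 15146/3) = 1/(62570 - 15146/3) = 1/(172564/3) = 3/172564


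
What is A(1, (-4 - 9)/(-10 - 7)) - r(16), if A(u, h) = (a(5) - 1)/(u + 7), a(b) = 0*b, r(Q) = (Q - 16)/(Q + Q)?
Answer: -1/8 ≈ -0.12500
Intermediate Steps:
r(Q) = (-16 + Q)/(2*Q) (r(Q) = (-16 + Q)/((2*Q)) = (-16 + Q)*(1/(2*Q)) = (-16 + Q)/(2*Q))
a(b) = 0
A(u, h) = -1/(7 + u) (A(u, h) = (0 - 1)/(u + 7) = -1/(7 + u))
A(1, (-4 - 9)/(-10 - 7)) - r(16) = -1/(7 + 1) - (-16 + 16)/(2*16) = -1/8 - 0/(2*16) = -1*1/8 - 1*0 = -1/8 + 0 = -1/8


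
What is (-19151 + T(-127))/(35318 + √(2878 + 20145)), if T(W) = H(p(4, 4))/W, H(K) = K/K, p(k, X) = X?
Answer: -28633220868/52803979609 + 810726*√23023/52803979609 ≈ -0.53993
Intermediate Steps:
H(K) = 1
T(W) = 1/W
(-19151 + T(-127))/(35318 + √(2878 + 20145)) = (-19151 + 1/(-127))/(35318 + √(2878 + 20145)) = (-19151 - 1/127)/(35318 + √23023) = -2432178/(127*(35318 + √23023))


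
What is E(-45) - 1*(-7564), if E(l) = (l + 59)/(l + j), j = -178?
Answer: 1686758/223 ≈ 7563.9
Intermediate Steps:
E(l) = (59 + l)/(-178 + l) (E(l) = (l + 59)/(l - 178) = (59 + l)/(-178 + l))
E(-45) - 1*(-7564) = (59 - 45)/(-178 - 45) - 1*(-7564) = 14/(-223) + 7564 = -1/223*14 + 7564 = -14/223 + 7564 = 1686758/223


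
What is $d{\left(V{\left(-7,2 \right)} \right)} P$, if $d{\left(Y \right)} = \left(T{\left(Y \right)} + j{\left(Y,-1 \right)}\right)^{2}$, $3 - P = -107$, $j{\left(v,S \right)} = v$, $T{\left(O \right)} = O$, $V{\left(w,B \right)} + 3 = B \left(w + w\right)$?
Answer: $422840$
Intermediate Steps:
$V{\left(w,B \right)} = -3 + 2 B w$ ($V{\left(w,B \right)} = -3 + B \left(w + w\right) = -3 + B 2 w = -3 + 2 B w$)
$P = 110$ ($P = 3 - -107 = 3 + 107 = 110$)
$d{\left(Y \right)} = 4 Y^{2}$ ($d{\left(Y \right)} = \left(Y + Y\right)^{2} = \left(2 Y\right)^{2} = 4 Y^{2}$)
$d{\left(V{\left(-7,2 \right)} \right)} P = 4 \left(-3 + 2 \cdot 2 \left(-7\right)\right)^{2} \cdot 110 = 4 \left(-3 - 28\right)^{2} \cdot 110 = 4 \left(-31\right)^{2} \cdot 110 = 4 \cdot 961 \cdot 110 = 3844 \cdot 110 = 422840$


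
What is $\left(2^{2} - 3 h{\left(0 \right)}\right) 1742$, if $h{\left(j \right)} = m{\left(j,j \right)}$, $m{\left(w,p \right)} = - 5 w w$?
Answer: $6968$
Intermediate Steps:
$m{\left(w,p \right)} = - 5 w^{2}$
$h{\left(j \right)} = - 5 j^{2}$
$\left(2^{2} - 3 h{\left(0 \right)}\right) 1742 = \left(2^{2} - 3 \left(- 5 \cdot 0^{2}\right)\right) 1742 = \left(4 - 3 \left(\left(-5\right) 0\right)\right) 1742 = \left(4 - 0\right) 1742 = \left(4 + 0\right) 1742 = 4 \cdot 1742 = 6968$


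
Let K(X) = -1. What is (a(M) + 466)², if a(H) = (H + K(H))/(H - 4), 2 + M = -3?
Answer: 1960000/9 ≈ 2.1778e+5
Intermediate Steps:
M = -5 (M = -2 - 3 = -5)
a(H) = (-1 + H)/(-4 + H) (a(H) = (H - 1)/(H - 4) = (-1 + H)/(-4 + H))
(a(M) + 466)² = ((-1 - 5)/(-4 - 5) + 466)² = (-6/(-9) + 466)² = (-⅑*(-6) + 466)² = (⅔ + 466)² = (1400/3)² = 1960000/9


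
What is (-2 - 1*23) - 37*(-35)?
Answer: 1270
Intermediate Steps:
(-2 - 1*23) - 37*(-35) = (-2 - 23) + 1295 = -25 + 1295 = 1270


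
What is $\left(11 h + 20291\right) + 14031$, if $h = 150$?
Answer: $35972$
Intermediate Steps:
$\left(11 h + 20291\right) + 14031 = \left(11 \cdot 150 + 20291\right) + 14031 = \left(1650 + 20291\right) + 14031 = 21941 + 14031 = 35972$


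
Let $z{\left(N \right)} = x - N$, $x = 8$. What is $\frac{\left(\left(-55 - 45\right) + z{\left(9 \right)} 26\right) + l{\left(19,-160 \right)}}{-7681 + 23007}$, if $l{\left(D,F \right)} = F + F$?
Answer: $- \frac{223}{7663} \approx -0.029101$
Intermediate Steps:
$l{\left(D,F \right)} = 2 F$
$z{\left(N \right)} = 8 - N$
$\frac{\left(\left(-55 - 45\right) + z{\left(9 \right)} 26\right) + l{\left(19,-160 \right)}}{-7681 + 23007} = \frac{\left(\left(-55 - 45\right) + \left(8 - 9\right) 26\right) + 2 \left(-160\right)}{-7681 + 23007} = \frac{\left(\left(-55 - 45\right) + \left(8 - 9\right) 26\right) - 320}{15326} = \left(\left(-100 - 26\right) - 320\right) \frac{1}{15326} = \left(-126 - 320\right) \frac{1}{15326} = \left(-446\right) \frac{1}{15326} = - \frac{223}{7663}$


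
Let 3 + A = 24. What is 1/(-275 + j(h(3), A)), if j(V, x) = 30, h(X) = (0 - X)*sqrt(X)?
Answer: -1/245 ≈ -0.0040816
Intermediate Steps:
A = 21 (A = -3 + 24 = 21)
h(X) = -X**(3/2) (h(X) = (-X)*sqrt(X) = -X**(3/2))
1/(-275 + j(h(3), A)) = 1/(-275 + 30) = 1/(-245) = -1/245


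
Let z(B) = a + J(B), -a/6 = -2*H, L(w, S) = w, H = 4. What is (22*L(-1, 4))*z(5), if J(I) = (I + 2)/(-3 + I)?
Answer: -1133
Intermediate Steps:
a = 48 (a = -(-12)*4 = -6*(-8) = 48)
J(I) = (2 + I)/(-3 + I)
z(B) = 48 + (2 + B)/(-3 + B)
(22*L(-1, 4))*z(5) = (22*(-1))*((-142 + 49*5)/(-3 + 5)) = -22*(-142 + 245)/2 = -11*103 = -22*103/2 = -1133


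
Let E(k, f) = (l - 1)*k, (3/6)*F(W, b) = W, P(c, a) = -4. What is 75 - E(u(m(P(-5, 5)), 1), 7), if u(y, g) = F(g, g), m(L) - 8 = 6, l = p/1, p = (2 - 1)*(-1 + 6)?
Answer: 67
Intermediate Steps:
F(W, b) = 2*W
p = 5 (p = 1*5 = 5)
l = 5 (l = 5/1 = 5*1 = 5)
m(L) = 14 (m(L) = 8 + 6 = 14)
u(y, g) = 2*g
E(k, f) = 4*k (E(k, f) = (5 - 1)*k = 4*k)
75 - E(u(m(P(-5, 5)), 1), 7) = 75 - 4*2*1 = 75 - 4*2 = 75 - 1*8 = 75 - 8 = 67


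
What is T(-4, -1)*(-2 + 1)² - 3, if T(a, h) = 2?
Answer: -1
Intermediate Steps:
T(-4, -1)*(-2 + 1)² - 3 = 2*(-2 + 1)² - 3 = 2*(-1)² - 3 = 2*1 - 3 = 2 - 3 = -1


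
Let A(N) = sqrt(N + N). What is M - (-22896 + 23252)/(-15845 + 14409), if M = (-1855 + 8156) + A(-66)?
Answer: 2262148/359 + 2*I*sqrt(33) ≈ 6301.3 + 11.489*I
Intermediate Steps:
A(N) = sqrt(2)*sqrt(N) (A(N) = sqrt(2*N) = sqrt(2)*sqrt(N))
M = 6301 + 2*I*sqrt(33) (M = (-1855 + 8156) + sqrt(2)*sqrt(-66) = 6301 + sqrt(2)*(I*sqrt(66)) = 6301 + 2*I*sqrt(33) ≈ 6301.0 + 11.489*I)
M - (-22896 + 23252)/(-15845 + 14409) = (6301 + 2*I*sqrt(33)) - (-22896 + 23252)/(-15845 + 14409) = (6301 + 2*I*sqrt(33)) - 356/(-1436) = (6301 + 2*I*sqrt(33)) - 356*(-1)/1436 = (6301 + 2*I*sqrt(33)) - 1*(-89/359) = (6301 + 2*I*sqrt(33)) + 89/359 = 2262148/359 + 2*I*sqrt(33)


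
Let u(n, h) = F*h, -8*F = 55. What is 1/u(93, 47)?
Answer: -8/2585 ≈ -0.0030948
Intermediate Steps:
F = -55/8 (F = -⅛*55 = -55/8 ≈ -6.8750)
u(n, h) = -55*h/8
1/u(93, 47) = 1/(-55/8*47) = 1/(-2585/8) = -8/2585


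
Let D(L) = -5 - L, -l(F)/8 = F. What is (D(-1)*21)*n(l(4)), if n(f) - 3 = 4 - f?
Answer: -3276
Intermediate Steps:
l(F) = -8*F
n(f) = 7 - f (n(f) = 3 + (4 - f) = 7 - f)
(D(-1)*21)*n(l(4)) = ((-5 - 1*(-1))*21)*(7 - (-8)*4) = ((-5 + 1)*21)*(7 - 1*(-32)) = (-4*21)*(7 + 32) = -84*39 = -3276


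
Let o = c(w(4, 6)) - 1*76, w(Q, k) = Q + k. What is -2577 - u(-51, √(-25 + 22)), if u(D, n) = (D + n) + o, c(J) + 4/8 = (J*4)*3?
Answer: -5139/2 - I*√3 ≈ -2569.5 - 1.732*I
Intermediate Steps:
c(J) = -½ + 12*J (c(J) = -½ + (J*4)*3 = -½ + (4*J)*3 = -½ + 12*J)
o = 87/2 (o = (-½ + 12*(4 + 6)) - 1*76 = (-½ + 12*10) - 76 = (-½ + 120) - 76 = 239/2 - 76 = 87/2 ≈ 43.500)
u(D, n) = 87/2 + D + n (u(D, n) = (D + n) + 87/2 = 87/2 + D + n)
-2577 - u(-51, √(-25 + 22)) = -2577 - (87/2 - 51 + √(-25 + 22)) = -2577 - (87/2 - 51 + √(-3)) = -2577 - (87/2 - 51 + I*√3) = -2577 - (-15/2 + I*√3) = -2577 + (15/2 - I*√3) = -5139/2 - I*√3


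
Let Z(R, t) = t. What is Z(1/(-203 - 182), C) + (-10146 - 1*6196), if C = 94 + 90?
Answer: -16158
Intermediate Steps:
C = 184
Z(1/(-203 - 182), C) + (-10146 - 1*6196) = 184 + (-10146 - 1*6196) = 184 + (-10146 - 6196) = 184 - 16342 = -16158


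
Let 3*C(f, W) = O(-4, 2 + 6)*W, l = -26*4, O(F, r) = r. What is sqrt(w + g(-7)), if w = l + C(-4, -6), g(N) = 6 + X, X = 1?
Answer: I*sqrt(113) ≈ 10.63*I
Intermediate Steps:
l = -104
g(N) = 7 (g(N) = 6 + 1 = 7)
C(f, W) = 8*W/3 (C(f, W) = ((2 + 6)*W)/3 = (8*W)/3 = 8*W/3)
w = -120 (w = -104 + (8/3)*(-6) = -104 - 16 = -120)
sqrt(w + g(-7)) = sqrt(-120 + 7) = sqrt(-113) = I*sqrt(113)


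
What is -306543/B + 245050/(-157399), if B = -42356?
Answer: 37870223857/6666792044 ≈ 5.6804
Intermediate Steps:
-306543/B + 245050/(-157399) = -306543/(-42356) + 245050/(-157399) = -306543*(-1/42356) + 245050*(-1/157399) = 306543/42356 - 245050/157399 = 37870223857/6666792044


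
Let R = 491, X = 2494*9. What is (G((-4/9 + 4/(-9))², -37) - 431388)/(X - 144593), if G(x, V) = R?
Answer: 430897/122147 ≈ 3.5277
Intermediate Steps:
X = 22446
G(x, V) = 491
(G((-4/9 + 4/(-9))², -37) - 431388)/(X - 144593) = (491 - 431388)/(22446 - 144593) = -430897/(-122147) = -430897*(-1/122147) = 430897/122147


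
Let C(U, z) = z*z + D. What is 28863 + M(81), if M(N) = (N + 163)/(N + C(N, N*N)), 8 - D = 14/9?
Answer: 2795535072846/96855319 ≈ 28863.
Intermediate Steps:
D = 58/9 (D = 8 - 14/9 = 58/9 ≈ 6.4444)
C(U, z) = 58/9 + z**2 (C(U, z) = z*z + 58/9 = z**2 + 58/9 = 58/9 + z**2)
M(N) = (163 + N)/(58/9 + N + N**4) (M(N) = (N + 163)/(N + (58/9 + (N*N)**2)) = (163 + N)/(N + (58/9 + (N**2)**2)) = (163 + N)/(N + (58/9 + N**4)) = (163 + N)/(58/9 + N + N**4))
28863 + M(81) = 28863 + 9*(163 + 81)/(58 + 9*81 + 9*81**4) = 28863 + 9*244/(58 + 729 + 9*43046721) = 28863 + 9*244/(58 + 729 + 387420489) = 28863 + 9*244/387421276 = 28863 + 9*(1/387421276)*244 = 28863 + 549/96855319 = 2795535072846/96855319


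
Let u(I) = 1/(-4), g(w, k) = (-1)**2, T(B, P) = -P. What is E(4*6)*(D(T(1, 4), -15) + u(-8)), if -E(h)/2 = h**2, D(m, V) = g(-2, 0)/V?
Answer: 1824/5 ≈ 364.80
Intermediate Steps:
g(w, k) = 1
D(m, V) = 1/V
u(I) = -1/4
E(h) = -2*h**2
E(4*6)*(D(T(1, 4), -15) + u(-8)) = (-2*(4*6)**2)*(1/(-15) - 1/4) = (-2*24**2)*(-1/15 - 1/4) = -2*576*(-19/60) = -1152*(-19/60) = 1824/5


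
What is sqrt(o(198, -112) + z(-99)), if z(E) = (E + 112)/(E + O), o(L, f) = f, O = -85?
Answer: I*sqrt(948566)/92 ≈ 10.586*I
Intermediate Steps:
z(E) = (112 + E)/(-85 + E) (z(E) = (E + 112)/(E - 85) = (112 + E)/(-85 + E))
sqrt(o(198, -112) + z(-99)) = sqrt(-112 + (112 - 99)/(-85 - 99)) = sqrt(-112 + 13/(-184)) = sqrt(-112 - 1/184*13) = sqrt(-112 - 13/184) = sqrt(-20621/184) = I*sqrt(948566)/92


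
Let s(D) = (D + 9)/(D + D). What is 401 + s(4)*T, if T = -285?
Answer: -497/8 ≈ -62.125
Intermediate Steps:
s(D) = (9 + D)/(2*D) (s(D) = (9 + D)/((2*D)) = (9 + D)*(1/(2*D)) = (9 + D)/(2*D))
401 + s(4)*T = 401 + ((½)*(9 + 4)/4)*(-285) = 401 + ((½)*(¼)*13)*(-285) = 401 + (13/8)*(-285) = 401 - 3705/8 = -497/8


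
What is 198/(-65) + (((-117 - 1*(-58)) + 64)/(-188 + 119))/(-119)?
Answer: -1625453/533715 ≈ -3.0455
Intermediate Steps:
198/(-65) + (((-117 - 1*(-58)) + 64)/(-188 + 119))/(-119) = 198*(-1/65) + (((-117 + 58) + 64)/(-69))*(-1/119) = -198/65 + ((-59 + 64)*(-1/69))*(-1/119) = -198/65 + (5*(-1/69))*(-1/119) = -198/65 - 5/69*(-1/119) = -198/65 + 5/8211 = -1625453/533715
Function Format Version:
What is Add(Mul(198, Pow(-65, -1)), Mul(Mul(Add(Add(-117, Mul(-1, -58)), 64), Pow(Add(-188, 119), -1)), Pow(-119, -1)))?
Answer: Rational(-1625453, 533715) ≈ -3.0455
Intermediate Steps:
Add(Mul(198, Pow(-65, -1)), Mul(Mul(Add(Add(-117, Mul(-1, -58)), 64), Pow(Add(-188, 119), -1)), Pow(-119, -1))) = Add(Mul(198, Rational(-1, 65)), Mul(Mul(Add(Add(-117, 58), 64), Pow(-69, -1)), Rational(-1, 119))) = Add(Rational(-198, 65), Mul(Mul(Add(-59, 64), Rational(-1, 69)), Rational(-1, 119))) = Add(Rational(-198, 65), Mul(Mul(5, Rational(-1, 69)), Rational(-1, 119))) = Add(Rational(-198, 65), Mul(Rational(-5, 69), Rational(-1, 119))) = Add(Rational(-198, 65), Rational(5, 8211)) = Rational(-1625453, 533715)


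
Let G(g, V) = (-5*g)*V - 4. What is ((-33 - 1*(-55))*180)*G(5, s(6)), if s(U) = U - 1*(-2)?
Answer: -807840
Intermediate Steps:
s(U) = 2 + U (s(U) = U + 2 = 2 + U)
G(g, V) = -4 - 5*V*g (G(g, V) = -5*V*g - 4 = -4 - 5*V*g)
((-33 - 1*(-55))*180)*G(5, s(6)) = ((-33 - 1*(-55))*180)*(-4 - 5*(2 + 6)*5) = ((-33 + 55)*180)*(-4 - 5*8*5) = (22*180)*(-4 - 200) = 3960*(-204) = -807840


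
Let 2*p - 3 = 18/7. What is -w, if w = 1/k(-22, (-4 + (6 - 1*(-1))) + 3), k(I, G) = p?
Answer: -14/39 ≈ -0.35897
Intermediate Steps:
p = 39/14 (p = 3/2 + (18/7)/2 = 3/2 + (18*(⅐))/2 = 3/2 + (½)*(18/7) = 3/2 + 9/7 = 39/14 ≈ 2.7857)
k(I, G) = 39/14
w = 14/39 (w = 1/(39/14) = 14/39 ≈ 0.35897)
-w = -1*14/39 = -14/39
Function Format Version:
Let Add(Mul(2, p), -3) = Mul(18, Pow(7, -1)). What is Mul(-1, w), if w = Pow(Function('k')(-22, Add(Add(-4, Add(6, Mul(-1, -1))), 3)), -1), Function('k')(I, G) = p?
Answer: Rational(-14, 39) ≈ -0.35897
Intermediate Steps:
p = Rational(39, 14) (p = Add(Rational(3, 2), Mul(Rational(1, 2), Mul(18, Pow(7, -1)))) = Add(Rational(3, 2), Mul(Rational(1, 2), Mul(18, Rational(1, 7)))) = Add(Rational(3, 2), Mul(Rational(1, 2), Rational(18, 7))) = Add(Rational(3, 2), Rational(9, 7)) = Rational(39, 14) ≈ 2.7857)
Function('k')(I, G) = Rational(39, 14)
w = Rational(14, 39) (w = Pow(Rational(39, 14), -1) = Rational(14, 39) ≈ 0.35897)
Mul(-1, w) = Mul(-1, Rational(14, 39)) = Rational(-14, 39)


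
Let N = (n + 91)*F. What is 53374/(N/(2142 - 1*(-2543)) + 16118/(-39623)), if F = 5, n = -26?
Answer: -1981603207874/12527071 ≈ -1.5819e+5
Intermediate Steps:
N = 325 (N = (-26 + 91)*5 = 65*5 = 325)
53374/(N/(2142 - 1*(-2543)) + 16118/(-39623)) = 53374/(325/(2142 - 1*(-2543)) + 16118/(-39623)) = 53374/(325/(2142 + 2543) + 16118*(-1/39623)) = 53374/(325/4685 - 16118/39623) = 53374/(325*(1/4685) - 16118/39623) = 53374/(65/937 - 16118/39623) = 53374/(-12527071/37126751) = 53374*(-37126751/12527071) = -1981603207874/12527071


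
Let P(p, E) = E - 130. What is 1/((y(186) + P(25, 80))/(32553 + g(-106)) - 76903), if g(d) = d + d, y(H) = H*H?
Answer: -32341/2487085377 ≈ -1.3004e-5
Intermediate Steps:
y(H) = H²
g(d) = 2*d
P(p, E) = -130 + E
1/((y(186) + P(25, 80))/(32553 + g(-106)) - 76903) = 1/((186² + (-130 + 80))/(32553 + 2*(-106)) - 76903) = 1/((34596 - 50)/(32553 - 212) - 76903) = 1/(34546/32341 - 76903) = 1/(-2487085377/32341) = -32341/2487085377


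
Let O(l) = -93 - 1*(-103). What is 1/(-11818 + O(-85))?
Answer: -1/11808 ≈ -8.4688e-5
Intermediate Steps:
O(l) = 10 (O(l) = -93 + 103 = 10)
1/(-11818 + O(-85)) = 1/(-11818 + 10) = 1/(-11808) = -1/11808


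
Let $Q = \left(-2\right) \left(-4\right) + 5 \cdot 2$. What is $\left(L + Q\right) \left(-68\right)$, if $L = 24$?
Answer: $-2856$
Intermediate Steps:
$Q = 18$ ($Q = 8 + 10 = 18$)
$\left(L + Q\right) \left(-68\right) = \left(24 + 18\right) \left(-68\right) = 42 \left(-68\right) = -2856$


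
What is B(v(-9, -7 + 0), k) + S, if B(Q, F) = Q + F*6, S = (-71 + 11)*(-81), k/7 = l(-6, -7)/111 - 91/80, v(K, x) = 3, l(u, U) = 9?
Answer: 7131573/1480 ≈ 4818.6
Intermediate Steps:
k = -21889/2960 (k = 7*(9/111 - 91/80) = 7*(9*(1/111) - 91*1/80) = 7*(3/37 - 91/80) = 7*(-3127/2960) = -21889/2960 ≈ -7.3949)
S = 4860 (S = -60*(-81) = 4860)
B(Q, F) = Q + 6*F
B(v(-9, -7 + 0), k) + S = (3 + 6*(-21889/2960)) + 4860 = (3 - 65667/1480) + 4860 = -61227/1480 + 4860 = 7131573/1480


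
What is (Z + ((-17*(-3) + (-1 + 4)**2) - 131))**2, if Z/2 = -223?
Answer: 267289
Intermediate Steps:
Z = -446 (Z = 2*(-223) = -446)
(Z + ((-17*(-3) + (-1 + 4)**2) - 131))**2 = (-446 + ((-17*(-3) + (-1 + 4)**2) - 131))**2 = (-446 + ((51 + 3**2) - 131))**2 = (-446 + ((51 + 9) - 131))**2 = (-446 + (60 - 131))**2 = (-446 - 71)**2 = (-517)**2 = 267289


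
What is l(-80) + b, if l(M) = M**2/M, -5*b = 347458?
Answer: -347858/5 ≈ -69572.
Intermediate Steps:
b = -347458/5 (b = -1/5*347458 = -347458/5 ≈ -69492.)
l(M) = M
l(-80) + b = -80 - 347458/5 = -347858/5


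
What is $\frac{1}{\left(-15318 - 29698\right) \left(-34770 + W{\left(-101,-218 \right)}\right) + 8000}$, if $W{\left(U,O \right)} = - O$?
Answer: $\frac{1}{1555400832} \approx 6.4292 \cdot 10^{-10}$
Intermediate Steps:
$\frac{1}{\left(-15318 - 29698\right) \left(-34770 + W{\left(-101,-218 \right)}\right) + 8000} = \frac{1}{\left(-15318 - 29698\right) \left(-34770 - -218\right) + 8000} = \frac{1}{- 45016 \left(-34770 + 218\right) + 8000} = \frac{1}{\left(-45016\right) \left(-34552\right) + 8000} = \frac{1}{1555392832 + 8000} = \frac{1}{1555400832}$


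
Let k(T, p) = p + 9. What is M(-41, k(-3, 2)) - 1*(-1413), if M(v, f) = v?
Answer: 1372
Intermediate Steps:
k(T, p) = 9 + p
M(-41, k(-3, 2)) - 1*(-1413) = -41 - 1*(-1413) = -41 + 1413 = 1372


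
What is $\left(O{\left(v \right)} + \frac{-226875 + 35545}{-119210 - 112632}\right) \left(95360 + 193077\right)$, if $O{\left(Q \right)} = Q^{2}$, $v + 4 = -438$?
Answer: $\frac{6532199830934233}{115921} \approx 5.635 \cdot 10^{10}$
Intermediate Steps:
$v = -442$ ($v = -4 - 438 = -442$)
$\left(O{\left(v \right)} + \frac{-226875 + 35545}{-119210 - 112632}\right) \left(95360 + 193077\right) = \left(\left(-442\right)^{2} + \frac{-226875 + 35545}{-119210 - 112632}\right) \left(95360 + 193077\right) = \left(195364 - \frac{191330}{-231842}\right) 288437 = \left(195364 - - \frac{95665}{115921}\right) 288437 = \left(195364 + \frac{95665}{115921}\right) 288437 = \frac{22646885909}{115921} \cdot 288437 = \frac{6532199830934233}{115921}$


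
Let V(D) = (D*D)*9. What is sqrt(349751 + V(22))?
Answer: sqrt(354107) ≈ 595.07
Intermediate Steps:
V(D) = 9*D**2 (V(D) = D**2*9 = 9*D**2)
sqrt(349751 + V(22)) = sqrt(349751 + 9*22**2) = sqrt(349751 + 9*484) = sqrt(349751 + 4356) = sqrt(354107)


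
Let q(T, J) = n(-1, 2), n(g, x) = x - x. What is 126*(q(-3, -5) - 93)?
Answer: -11718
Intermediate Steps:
n(g, x) = 0
q(T, J) = 0
126*(q(-3, -5) - 93) = 126*(0 - 93) = 126*(-93) = -11718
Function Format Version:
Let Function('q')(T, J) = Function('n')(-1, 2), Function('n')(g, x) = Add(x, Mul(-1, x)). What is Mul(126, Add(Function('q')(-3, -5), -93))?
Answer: -11718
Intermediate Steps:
Function('n')(g, x) = 0
Function('q')(T, J) = 0
Mul(126, Add(Function('q')(-3, -5), -93)) = Mul(126, Add(0, -93)) = Mul(126, -93) = -11718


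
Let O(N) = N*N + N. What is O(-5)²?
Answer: 400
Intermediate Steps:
O(N) = N + N² (O(N) = N² + N = N + N²)
O(-5)² = (-5*(1 - 5))² = (-5*(-4))² = 20² = 400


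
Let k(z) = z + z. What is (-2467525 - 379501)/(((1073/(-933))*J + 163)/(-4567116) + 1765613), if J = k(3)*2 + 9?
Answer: -673973179511996/417971527965401 ≈ -1.6125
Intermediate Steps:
k(z) = 2*z
J = 21 (J = (2*3)*2 + 9 = 6*2 + 9 = 12 + 9 = 21)
(-2467525 - 379501)/(((1073/(-933))*J + 163)/(-4567116) + 1765613) = (-2467525 - 379501)/(((1073/(-933))*21 + 163)/(-4567116) + 1765613) = -2847026/(((1073*(-1/933))*21 + 163)*(-1/4567116) + 1765613) = -2847026/((-1073/933*21 + 163)*(-1/4567116) + 1765613) = -2847026/((-7511/311 + 163)*(-1/4567116) + 1765613) = -2847026/((43182/311)*(-1/4567116) + 1765613) = -2847026/(-7197/236728846 + 1765613) = -2847026/417971527965401/236728846 = -2847026*236728846/417971527965401 = -673973179511996/417971527965401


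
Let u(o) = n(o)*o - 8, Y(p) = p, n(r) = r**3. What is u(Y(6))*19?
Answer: 24472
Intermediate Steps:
u(o) = -8 + o**4 (u(o) = o**3*o - 8 = o**4 - 8 = -8 + o**4)
u(Y(6))*19 = (-8 + 6**4)*19 = (-8 + 1296)*19 = 1288*19 = 24472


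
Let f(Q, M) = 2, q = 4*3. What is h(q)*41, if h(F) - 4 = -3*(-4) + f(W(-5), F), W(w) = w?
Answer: 738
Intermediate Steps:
q = 12
h(F) = 18 (h(F) = 4 + (-3*(-4) + 2) = 4 + (12 + 2) = 4 + 14 = 18)
h(q)*41 = 18*41 = 738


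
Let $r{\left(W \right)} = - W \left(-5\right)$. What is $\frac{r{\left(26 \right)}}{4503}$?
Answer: $\frac{130}{4503} \approx 0.02887$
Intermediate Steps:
$r{\left(W \right)} = 5 W$
$\frac{r{\left(26 \right)}}{4503} = \frac{5 \cdot 26}{4503} = 130 \cdot \frac{1}{4503} = \frac{130}{4503}$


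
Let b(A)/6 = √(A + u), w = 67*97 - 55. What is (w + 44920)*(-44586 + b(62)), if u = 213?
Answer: -2290115304 + 1540920*√11 ≈ -2.2850e+9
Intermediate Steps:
w = 6444 (w = 6499 - 55 = 6444)
b(A) = 6*√(213 + A) (b(A) = 6*√(A + 213) = 6*√(213 + A))
(w + 44920)*(-44586 + b(62)) = (6444 + 44920)*(-44586 + 6*√(213 + 62)) = 51364*(-44586 + 6*√275) = 51364*(-44586 + 6*(5*√11)) = 51364*(-44586 + 30*√11) = -2290115304 + 1540920*√11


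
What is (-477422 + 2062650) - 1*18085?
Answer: 1567143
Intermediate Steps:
(-477422 + 2062650) - 1*18085 = 1585228 - 18085 = 1567143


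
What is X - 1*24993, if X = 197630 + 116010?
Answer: 288647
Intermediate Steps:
X = 313640
X - 1*24993 = 313640 - 1*24993 = 313640 - 24993 = 288647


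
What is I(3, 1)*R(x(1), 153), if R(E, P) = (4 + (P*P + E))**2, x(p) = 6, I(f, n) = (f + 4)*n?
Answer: 3839146927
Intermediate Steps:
I(f, n) = n*(4 + f) (I(f, n) = (4 + f)*n = n*(4 + f))
R(E, P) = (4 + E + P**2)**2 (R(E, P) = (4 + (P**2 + E))**2 = (4 + (E + P**2))**2 = (4 + E + P**2)**2)
I(3, 1)*R(x(1), 153) = (1*(4 + 3))*(4 + 6 + 153**2)**2 = (1*7)*(4 + 6 + 23409)**2 = 7*23419**2 = 7*548449561 = 3839146927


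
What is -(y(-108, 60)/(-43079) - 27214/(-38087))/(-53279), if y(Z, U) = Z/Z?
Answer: 1172313819/87417512483567 ≈ 1.3411e-5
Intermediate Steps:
y(Z, U) = 1
-(y(-108, 60)/(-43079) - 27214/(-38087))/(-53279) = -(1/(-43079) - 27214/(-38087))/(-53279) = -(1*(-1/43079) - 27214*(-1/38087))*(-1)/53279 = -(-1/43079 + 27214/38087)*(-1)/53279 = -1172313819*(-1)/(1640749873*53279) = -1*(-1172313819/87417512483567) = 1172313819/87417512483567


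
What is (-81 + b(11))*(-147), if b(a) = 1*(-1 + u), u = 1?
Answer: 11907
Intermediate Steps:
b(a) = 0 (b(a) = 1*(-1 + 1) = 1*0 = 0)
(-81 + b(11))*(-147) = (-81 + 0)*(-147) = -81*(-147) = 11907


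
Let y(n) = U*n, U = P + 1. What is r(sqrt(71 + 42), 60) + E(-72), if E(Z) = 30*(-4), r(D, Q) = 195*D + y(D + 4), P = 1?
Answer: -112 + 197*sqrt(113) ≈ 1982.1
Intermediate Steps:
U = 2 (U = 1 + 1 = 2)
y(n) = 2*n
r(D, Q) = 8 + 197*D (r(D, Q) = 195*D + 2*(D + 4) = 195*D + 2*(4 + D) = 195*D + (8 + 2*D) = 8 + 197*D)
E(Z) = -120
r(sqrt(71 + 42), 60) + E(-72) = (8 + 197*sqrt(71 + 42)) - 120 = (8 + 197*sqrt(113)) - 120 = -112 + 197*sqrt(113)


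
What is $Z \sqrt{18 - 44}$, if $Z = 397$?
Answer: $397 i \sqrt{26} \approx 2024.3 i$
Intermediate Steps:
$Z \sqrt{18 - 44} = 397 \sqrt{18 - 44} = 397 \sqrt{-26} = 397 i \sqrt{26}$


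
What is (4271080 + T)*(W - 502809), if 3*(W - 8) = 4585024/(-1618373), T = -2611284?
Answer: -4051833036441618028/4855119 ≈ -8.3455e+11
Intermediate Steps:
W = 34255928/4855119 (W = 8 + (4585024/(-1618373))/3 = 8 + (4585024*(-1/1618373))/3 = 8 + (⅓)*(-4585024/1618373) = 8 - 4585024/4855119 = 34255928/4855119 ≈ 7.0556)
(4271080 + T)*(W - 502809) = (4271080 - 2611284)*(34255928/4855119 - 502809) = 1659796*(-2441163273343/4855119) = -4051833036441618028/4855119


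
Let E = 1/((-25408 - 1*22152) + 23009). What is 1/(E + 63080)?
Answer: 24551/1548677079 ≈ 1.5853e-5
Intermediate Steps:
E = -1/24551 (E = 1/((-25408 - 22152) + 23009) = 1/(-47560 + 23009) = 1/(-24551) = -1/24551 ≈ -4.0732e-5)
1/(E + 63080) = 1/(-1/24551 + 63080) = 1/(1548677079/24551) = 24551/1548677079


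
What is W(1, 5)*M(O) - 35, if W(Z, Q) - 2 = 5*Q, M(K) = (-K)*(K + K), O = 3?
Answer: -521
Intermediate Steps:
M(K) = -2*K² (M(K) = (-K)*(2*K) = -2*K²)
W(Z, Q) = 2 + 5*Q
W(1, 5)*M(O) - 35 = (2 + 5*5)*(-2*3²) - 35 = (2 + 25)*(-2*9) - 35 = 27*(-18) - 35 = -486 - 35 = -521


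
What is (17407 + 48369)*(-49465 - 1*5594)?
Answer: -3621560784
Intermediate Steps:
(17407 + 48369)*(-49465 - 1*5594) = 65776*(-49465 - 5594) = 65776*(-55059) = -3621560784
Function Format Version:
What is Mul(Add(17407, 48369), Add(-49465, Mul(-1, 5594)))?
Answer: -3621560784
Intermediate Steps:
Mul(Add(17407, 48369), Add(-49465, Mul(-1, 5594))) = Mul(65776, Add(-49465, -5594)) = Mul(65776, -55059) = -3621560784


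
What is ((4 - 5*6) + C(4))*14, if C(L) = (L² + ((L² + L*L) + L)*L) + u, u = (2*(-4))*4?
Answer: 1428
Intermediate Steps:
u = -32 (u = -8*4 = -32)
C(L) = -32 + L² + L*(L + 2*L²) (C(L) = (L² + ((L² + L*L) + L)*L) - 32 = (L² + ((L² + L²) + L)*L) - 32 = (L² + (2*L² + L)*L) - 32 = (L² + (L + 2*L²)*L) - 32 = (L² + L*(L + 2*L²)) - 32 = -32 + L² + L*(L + 2*L²))
((4 - 5*6) + C(4))*14 = ((4 - 5*6) + (-32 + 2*4² + 2*4³))*14 = ((4 - 30) + (-32 + 2*16 + 2*64))*14 = (-26 + (-32 + 32 + 128))*14 = (-26 + 128)*14 = 102*14 = 1428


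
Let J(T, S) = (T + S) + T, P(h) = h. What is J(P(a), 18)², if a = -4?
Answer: 100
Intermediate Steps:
J(T, S) = S + 2*T (J(T, S) = (S + T) + T = S + 2*T)
J(P(a), 18)² = (18 + 2*(-4))² = (18 - 8)² = 10² = 100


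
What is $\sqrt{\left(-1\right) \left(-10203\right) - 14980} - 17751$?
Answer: $-17751 + i \sqrt{4777} \approx -17751.0 + 69.116 i$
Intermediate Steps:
$\sqrt{\left(-1\right) \left(-10203\right) - 14980} - 17751 = \sqrt{10203 - 14980} - 17751 = \sqrt{-4777} - 17751 = i \sqrt{4777} - 17751 = -17751 + i \sqrt{4777}$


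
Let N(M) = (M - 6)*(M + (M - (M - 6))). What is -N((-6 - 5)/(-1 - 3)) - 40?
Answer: -185/16 ≈ -11.563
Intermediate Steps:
N(M) = (-6 + M)*(6 + M) (N(M) = (-6 + M)*(M + (M - (-6 + M))) = (-6 + M)*(M + (M + (6 - M))) = (-6 + M)*(M + 6) = (-6 + M)*(6 + M))
-N((-6 - 5)/(-1 - 3)) - 40 = -(-36 + ((-6 - 5)/(-1 - 3))**2) - 40 = -(-36 + (-11/(-4))**2) - 40 = -(-36 + (-11*(-1/4))**2) - 40 = -(-36 + (11/4)**2) - 40 = -(-36 + 121/16) - 40 = -1*(-455/16) - 40 = 455/16 - 40 = -185/16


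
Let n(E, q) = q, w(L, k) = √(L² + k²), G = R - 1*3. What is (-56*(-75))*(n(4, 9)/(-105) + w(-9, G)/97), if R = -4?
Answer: -360 + 4200*√130/97 ≈ 133.68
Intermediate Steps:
G = -7 (G = -4 - 1*3 = -4 - 3 = -7)
(-56*(-75))*(n(4, 9)/(-105) + w(-9, G)/97) = (-56*(-75))*(9/(-105) + √((-9)² + (-7)²)/97) = 4200*(9*(-1/105) + √(81 + 49)*(1/97)) = 4200*(-3/35 + √130*(1/97)) = 4200*(-3/35 + √130/97) = -360 + 4200*√130/97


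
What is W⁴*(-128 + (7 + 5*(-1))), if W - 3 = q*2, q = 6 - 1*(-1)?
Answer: -10523646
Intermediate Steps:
q = 7 (q = 6 + 1 = 7)
W = 17 (W = 3 + 7*2 = 3 + 14 = 17)
W⁴*(-128 + (7 + 5*(-1))) = 17⁴*(-128 + (7 + 5*(-1))) = 83521*(-128 + (7 - 5)) = 83521*(-128 + 2) = 83521*(-126) = -10523646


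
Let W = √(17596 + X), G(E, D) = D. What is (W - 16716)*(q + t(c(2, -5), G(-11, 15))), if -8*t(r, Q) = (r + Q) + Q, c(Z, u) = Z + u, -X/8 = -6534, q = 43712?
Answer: -1461266751/2 + 349669*√17467/4 ≈ -7.1908e+8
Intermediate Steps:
X = 52272 (X = -8*(-6534) = 52272)
t(r, Q) = -Q/4 - r/8 (t(r, Q) = -((r + Q) + Q)/8 = -((Q + r) + Q)/8 = -(r + 2*Q)/8 = -Q/4 - r/8)
W = 2*√17467 (W = √(17596 + 52272) = √69868 = 2*√17467 ≈ 264.33)
(W - 16716)*(q + t(c(2, -5), G(-11, 15))) = (2*√17467 - 16716)*(43712 + (-¼*15 - (2 - 5)/8)) = (-16716 + 2*√17467)*(43712 + (-15/4 - ⅛*(-3))) = (-16716 + 2*√17467)*(43712 + (-15/4 + 3/8)) = (-16716 + 2*√17467)*(43712 - 27/8) = (-16716 + 2*√17467)*(349669/8) = -1461266751/2 + 349669*√17467/4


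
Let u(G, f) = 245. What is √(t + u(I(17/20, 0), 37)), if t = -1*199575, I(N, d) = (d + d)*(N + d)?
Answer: I*√199330 ≈ 446.46*I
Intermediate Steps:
I(N, d) = 2*d*(N + d) (I(N, d) = (2*d)*(N + d) = 2*d*(N + d))
t = -199575
√(t + u(I(17/20, 0), 37)) = √(-199575 + 245) = √(-199330) = I*√199330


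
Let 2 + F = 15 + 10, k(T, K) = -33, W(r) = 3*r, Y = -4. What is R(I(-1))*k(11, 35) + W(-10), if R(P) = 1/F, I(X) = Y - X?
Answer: -723/23 ≈ -31.435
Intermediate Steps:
F = 23 (F = -2 + (15 + 10) = -2 + 25 = 23)
I(X) = -4 - X
R(P) = 1/23
R(I(-1))*k(11, 35) + W(-10) = (1/23)*(-33) + 3*(-10) = -33/23 - 30 = -723/23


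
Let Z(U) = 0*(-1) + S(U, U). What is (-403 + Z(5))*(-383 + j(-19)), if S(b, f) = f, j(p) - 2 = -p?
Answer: 144076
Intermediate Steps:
j(p) = 2 - p
Z(U) = U (Z(U) = 0*(-1) + U = 0 + U = U)
(-403 + Z(5))*(-383 + j(-19)) = (-403 + 5)*(-383 + (2 - 1*(-19))) = -398*(-383 + (2 + 19)) = -398*(-383 + 21) = -398*(-362) = 144076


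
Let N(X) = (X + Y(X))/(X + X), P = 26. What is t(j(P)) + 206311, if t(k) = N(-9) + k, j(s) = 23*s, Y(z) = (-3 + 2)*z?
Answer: 206909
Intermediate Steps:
Y(z) = -z
N(X) = 0 (N(X) = (X - X)/(X + X) = 0/((2*X)) = 0*(1/(2*X)) = 0)
t(k) = k (t(k) = 0 + k = k)
t(j(P)) + 206311 = 23*26 + 206311 = 598 + 206311 = 206909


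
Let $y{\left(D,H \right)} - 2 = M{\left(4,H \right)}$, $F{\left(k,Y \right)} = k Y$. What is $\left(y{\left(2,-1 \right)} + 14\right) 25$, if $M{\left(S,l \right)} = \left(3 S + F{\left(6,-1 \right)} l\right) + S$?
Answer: $950$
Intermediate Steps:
$F{\left(k,Y \right)} = Y k$
$M{\left(S,l \right)} = - 6 l + 4 S$ ($M{\left(S,l \right)} = \left(3 S + \left(-1\right) 6 l\right) + S = \left(3 S - 6 l\right) + S = \left(- 6 l + 3 S\right) + S = - 6 l + 4 S$)
$y{\left(D,H \right)} = 18 - 6 H$ ($y{\left(D,H \right)} = 2 - \left(-16 + 6 H\right) = 18 - 6 H$)
$\left(y{\left(2,-1 \right)} + 14\right) 25 = \left(\left(18 - -6\right) + 14\right) 25 = \left(\left(18 + 6\right) + 14\right) 25 = \left(24 + 14\right) 25 = 38 \cdot 25 = 950$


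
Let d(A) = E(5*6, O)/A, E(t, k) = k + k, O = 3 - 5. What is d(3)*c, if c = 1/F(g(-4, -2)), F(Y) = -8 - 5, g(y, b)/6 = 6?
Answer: 4/39 ≈ 0.10256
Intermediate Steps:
g(y, b) = 36 (g(y, b) = 6*6 = 36)
O = -2
E(t, k) = 2*k
F(Y) = -13
d(A) = -4/A (d(A) = (2*(-2))/A = -4/A)
c = -1/13 (c = 1/(-13) = -1/13 ≈ -0.076923)
d(3)*c = -4/3*(-1/13) = 4/39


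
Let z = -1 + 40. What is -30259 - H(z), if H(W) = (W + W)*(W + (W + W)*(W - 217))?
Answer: 1049651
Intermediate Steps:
z = 39
H(W) = 2*W*(W + 2*W*(-217 + W)) (H(W) = (2*W)*(W + (2*W)*(-217 + W)) = (2*W)*(W + 2*W*(-217 + W)) = 2*W*(W + 2*W*(-217 + W)))
-30259 - H(z) = -30259 - 39²*(-866 + 4*39) = -30259 - 1521*(-866 + 156) = -30259 - 1521*(-710) = -30259 - 1*(-1079910) = -30259 + 1079910 = 1049651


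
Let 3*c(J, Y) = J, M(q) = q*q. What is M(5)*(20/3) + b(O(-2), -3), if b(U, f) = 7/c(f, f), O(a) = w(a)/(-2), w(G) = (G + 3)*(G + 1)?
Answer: 479/3 ≈ 159.67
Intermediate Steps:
M(q) = q**2
c(J, Y) = J/3
w(G) = (1 + G)*(3 + G) (w(G) = (3 + G)*(1 + G) = (1 + G)*(3 + G))
O(a) = -3/2 - 2*a - a**2/2 (O(a) = (3 + a**2 + 4*a)/(-2) = (3 + a**2 + 4*a)*(-1/2) = -3/2 - 2*a - a**2/2)
b(U, f) = 21/f (b(U, f) = 7/((f/3)) = 7*(3/f) = 21/f)
M(5)*(20/3) + b(O(-2), -3) = 5**2*(20/3) + 21/(-3) = 25*(20*(1/3)) + 21*(-1/3) = 25*(20/3) - 7 = 500/3 - 7 = 479/3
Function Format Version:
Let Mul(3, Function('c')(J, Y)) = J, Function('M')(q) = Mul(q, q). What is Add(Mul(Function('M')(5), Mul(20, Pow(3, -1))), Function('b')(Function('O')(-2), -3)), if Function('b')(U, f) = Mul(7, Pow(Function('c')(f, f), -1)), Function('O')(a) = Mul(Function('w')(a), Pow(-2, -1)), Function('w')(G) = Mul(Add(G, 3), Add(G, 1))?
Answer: Rational(479, 3) ≈ 159.67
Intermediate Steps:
Function('M')(q) = Pow(q, 2)
Function('c')(J, Y) = Mul(Rational(1, 3), J)
Function('w')(G) = Mul(Add(1, G), Add(3, G)) (Function('w')(G) = Mul(Add(3, G), Add(1, G)) = Mul(Add(1, G), Add(3, G)))
Function('O')(a) = Add(Rational(-3, 2), Mul(-2, a), Mul(Rational(-1, 2), Pow(a, 2))) (Function('O')(a) = Mul(Add(3, Pow(a, 2), Mul(4, a)), Pow(-2, -1)) = Mul(Add(3, Pow(a, 2), Mul(4, a)), Rational(-1, 2)) = Add(Rational(-3, 2), Mul(-2, a), Mul(Rational(-1, 2), Pow(a, 2))))
Function('b')(U, f) = Mul(21, Pow(f, -1)) (Function('b')(U, f) = Mul(7, Pow(Mul(Rational(1, 3), f), -1)) = Mul(7, Mul(3, Pow(f, -1))) = Mul(21, Pow(f, -1)))
Add(Mul(Function('M')(5), Mul(20, Pow(3, -1))), Function('b')(Function('O')(-2), -3)) = Add(Mul(Pow(5, 2), Mul(20, Pow(3, -1))), Mul(21, Pow(-3, -1))) = Add(Mul(25, Mul(20, Rational(1, 3))), Mul(21, Rational(-1, 3))) = Add(Mul(25, Rational(20, 3)), -7) = Add(Rational(500, 3), -7) = Rational(479, 3)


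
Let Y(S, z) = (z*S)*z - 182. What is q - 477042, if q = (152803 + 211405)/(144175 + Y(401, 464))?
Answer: -41253489351730/86477689 ≈ -4.7704e+5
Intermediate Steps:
Y(S, z) = -182 + S*z**2 (Y(S, z) = (S*z)*z - 182 = S*z**2 - 182 = -182 + S*z**2)
q = 364208/86477689 (q = (152803 + 211405)/(144175 + (-182 + 401*464**2)) = 364208/(144175 + (-182 + 401*215296)) = 364208/(144175 + (-182 + 86333696)) = 364208/(144175 + 86333514) = 364208/86477689 ≈ 0.0042116)
q - 477042 = 364208/86477689 - 477042 = -41253489351730/86477689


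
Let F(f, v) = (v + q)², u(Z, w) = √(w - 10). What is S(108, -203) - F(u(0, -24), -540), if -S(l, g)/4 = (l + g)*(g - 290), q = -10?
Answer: -489840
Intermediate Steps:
S(l, g) = -4*(-290 + g)*(g + l) (S(l, g) = -4*(l + g)*(g - 290) = -4*(g + l)*(-290 + g) = -4*(-290 + g)*(g + l))
u(Z, w) = √(-10 + w)
F(f, v) = (-10 + v)² (F(f, v) = (v - 10)² = (-10 + v)²)
S(108, -203) - F(u(0, -24), -540) = (-4*(-203)² + 1160*(-203) + 1160*108 - 4*(-203)*108) - (-10 - 540)² = (-4*41209 - 235480 + 125280 + 87696) - 1*(-550)² = (-164836 - 235480 + 125280 + 87696) - 1*302500 = -187340 - 302500 = -489840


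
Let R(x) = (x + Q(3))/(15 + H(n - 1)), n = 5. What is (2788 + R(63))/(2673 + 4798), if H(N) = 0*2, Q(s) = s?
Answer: 13962/37355 ≈ 0.37376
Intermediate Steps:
H(N) = 0
R(x) = 1/5 + x/15 (R(x) = (x + 3)/(15 + 0) = (3 + x)/15 = (3 + x)*(1/15) = 1/5 + x/15)
(2788 + R(63))/(2673 + 4798) = (2788 + (1/5 + (1/15)*63))/(2673 + 4798) = (2788 + (1/5 + 21/5))/7471 = (2788 + 22/5)*(1/7471) = (13962/5)*(1/7471) = 13962/37355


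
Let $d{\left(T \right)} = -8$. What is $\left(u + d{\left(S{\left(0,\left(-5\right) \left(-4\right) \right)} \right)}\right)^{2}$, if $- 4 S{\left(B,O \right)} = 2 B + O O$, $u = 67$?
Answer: $3481$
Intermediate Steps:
$S{\left(B,O \right)} = - \frac{B}{2} - \frac{O^{2}}{4}$ ($S{\left(B,O \right)} = - \frac{2 B + O O}{4} = - \frac{2 B + O^{2}}{4} = - \frac{O^{2} + 2 B}{4} = - \frac{B}{2} - \frac{O^{2}}{4}$)
$\left(u + d{\left(S{\left(0,\left(-5\right) \left(-4\right) \right)} \right)}\right)^{2} = \left(67 - 8\right)^{2} = 59^{2} = 3481$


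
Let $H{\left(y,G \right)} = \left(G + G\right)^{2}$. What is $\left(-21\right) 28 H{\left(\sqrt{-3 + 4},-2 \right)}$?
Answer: $-9408$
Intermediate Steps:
$H{\left(y,G \right)} = 4 G^{2}$ ($H{\left(y,G \right)} = \left(2 G\right)^{2} = 4 G^{2}$)
$\left(-21\right) 28 H{\left(\sqrt{-3 + 4},-2 \right)} = \left(-21\right) 28 \cdot 4 \left(-2\right)^{2} = - 588 \cdot 4 \cdot 4 = \left(-588\right) 16 = -9408$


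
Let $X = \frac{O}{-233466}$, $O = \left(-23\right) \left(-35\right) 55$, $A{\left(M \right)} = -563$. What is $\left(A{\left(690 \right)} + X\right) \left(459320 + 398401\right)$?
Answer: $- \frac{37592662874131}{77822} \approx -4.8306 \cdot 10^{8}$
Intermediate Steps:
$O = 44275$ ($O = 805 \cdot 55 = 44275$)
$X = - \frac{44275}{233466}$ ($X = \frac{44275}{-233466} = 44275 \left(- \frac{1}{233466}\right) = - \frac{44275}{233466} \approx -0.18964$)
$\left(A{\left(690 \right)} + X\right) \left(459320 + 398401\right) = \left(-563 - \frac{44275}{233466}\right) \left(459320 + 398401\right) = \left(- \frac{131485633}{233466}\right) 857721 = - \frac{37592662874131}{77822}$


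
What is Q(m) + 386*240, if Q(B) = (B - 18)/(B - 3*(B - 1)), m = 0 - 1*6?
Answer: 463192/5 ≈ 92638.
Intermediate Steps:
m = -6 (m = 0 - 6 = -6)
Q(B) = (-18 + B)/(3 - 2*B) (Q(B) = (-18 + B)/(B - 3*(-1 + B)) = (-18 + B)/(B + (3 - 3*B)) = (-18 + B)/(3 - 2*B))
Q(m) + 386*240 = (18 - 1*(-6))/(-3 + 2*(-6)) + 386*240 = (18 + 6)/(-3 - 12) + 92640 = 24/(-15) + 92640 = -1/15*24 + 92640 = -8/5 + 92640 = 463192/5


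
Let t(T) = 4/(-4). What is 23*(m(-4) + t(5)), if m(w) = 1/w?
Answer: -115/4 ≈ -28.750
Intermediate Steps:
t(T) = -1 (t(T) = 4*(-¼) = -1)
23*(m(-4) + t(5)) = 23*(1/(-4) - 1) = 23*(-¼ - 1) = 23*(-5/4) = -115/4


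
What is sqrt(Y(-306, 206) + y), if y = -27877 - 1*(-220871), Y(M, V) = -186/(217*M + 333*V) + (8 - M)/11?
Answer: sqrt(3128638527102)/4026 ≈ 439.34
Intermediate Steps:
Y(M, V) = 8/11 - 186/(217*M + 333*V) - M/11 (Y(M, V) = -186/(217*M + 333*V) + (8 - M)*(1/11) = -186/(217*M + 333*V) + (8/11 - M/11) = 8/11 - 186/(217*M + 333*V) - M/11)
y = 192994 (y = -27877 + 220871 = 192994)
sqrt(Y(-306, 206) + y) = sqrt((-2046 - 217*(-306)**2 + 1736*(-306) + 2664*206 - 333*(-306)*206)/(11*(217*(-306) + 333*206)) + 192994) = sqrt((-2046 - 217*93636 - 531216 + 548784 + 20990988)/(11*(-66402 + 68598)) + 192994) = sqrt((1/11)*(-2046 - 20319012 - 531216 + 548784 + 20990988)/2196 + 192994) = sqrt((1/11)*(1/2196)*687498 + 192994) = sqrt(114583/4026 + 192994) = sqrt(777108427/4026) = sqrt(3128638527102)/4026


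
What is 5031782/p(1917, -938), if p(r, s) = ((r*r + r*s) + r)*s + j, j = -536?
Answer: -2515891/881091808 ≈ -0.0028554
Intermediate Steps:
p(r, s) = -536 + s*(r + r² + r*s) (p(r, s) = ((r*r + r*s) + r)*s - 536 = ((r² + r*s) + r)*s - 536 = (r + r² + r*s)*s - 536 = s*(r + r² + r*s) - 536 = -536 + s*(r + r² + r*s))
5031782/p(1917, -938) = 5031782/(-536 + 1917*(-938) + 1917*(-938)² - 938*1917²) = 5031782/(-536 - 1798146 + 1917*879844 - 938*3674889) = 5031782/(-536 - 1798146 + 1686660948 - 3447045882) = 5031782/(-1762183616) = 5031782*(-1/1762183616) = -2515891/881091808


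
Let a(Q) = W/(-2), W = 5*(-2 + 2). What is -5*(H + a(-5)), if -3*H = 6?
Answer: 10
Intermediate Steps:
W = 0 (W = 5*0 = 0)
a(Q) = 0 (a(Q) = 0/(-2) = 0*(-½) = 0)
H = -2 (H = -⅓*6 = -2)
-5*(H + a(-5)) = -5*(-2 + 0) = -5*(-2) = 10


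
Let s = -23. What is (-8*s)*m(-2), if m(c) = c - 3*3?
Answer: -2024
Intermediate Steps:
m(c) = -9 + c (m(c) = c - 1*9 = c - 9 = -9 + c)
(-8*s)*m(-2) = (-8*(-23))*(-9 - 2) = 184*(-11) = -2024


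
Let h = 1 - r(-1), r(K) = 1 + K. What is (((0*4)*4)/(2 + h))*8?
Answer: 0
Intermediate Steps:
h = 1 (h = 1 - (1 - 1) = 1 - 1*0 = 1 + 0 = 1)
(((0*4)*4)/(2 + h))*8 = (((0*4)*4)/(2 + 1))*8 = ((0*4)/3)*8 = ((⅓)*0)*8 = 0*8 = 0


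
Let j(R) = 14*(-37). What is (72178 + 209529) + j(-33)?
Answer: 281189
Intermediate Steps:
j(R) = -518
(72178 + 209529) + j(-33) = (72178 + 209529) - 518 = 281707 - 518 = 281189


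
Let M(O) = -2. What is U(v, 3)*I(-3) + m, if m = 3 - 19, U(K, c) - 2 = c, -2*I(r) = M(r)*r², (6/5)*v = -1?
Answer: 29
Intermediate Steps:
v = -⅚ (v = (⅚)*(-1) = -⅚ ≈ -0.83333)
I(r) = r² (I(r) = -(-1)*r² = r²)
U(K, c) = 2 + c
m = -16
U(v, 3)*I(-3) + m = (2 + 3)*(-3)² - 16 = 5*9 - 16 = 45 - 16 = 29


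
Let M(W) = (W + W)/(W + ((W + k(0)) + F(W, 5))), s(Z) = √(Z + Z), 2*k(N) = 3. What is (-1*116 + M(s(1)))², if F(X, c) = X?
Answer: 1952144/147 + 19360*√2/441 ≈ 13342.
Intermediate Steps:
k(N) = 3/2 (k(N) = (½)*3 = 3/2)
s(Z) = √2*√Z (s(Z) = √(2*Z) = √2*√Z)
M(W) = 2*W/(3/2 + 3*W) (M(W) = (W + W)/(W + ((W + 3/2) + W)) = (2*W)/(W + ((3/2 + W) + W)) = (2*W)/(W + (3/2 + 2*W)) = (2*W)/(3/2 + 3*W) = 2*W/(3/2 + 3*W))
(-1*116 + M(s(1)))² = (-1*116 + 4*(√2*√1)/(3*(1 + 2*(√2*√1))))² = (-116 + 4*(√2*1)/(3*(1 + 2*(√2*1))))² = (-116 + 4*√2/(3*(1 + 2*√2)))²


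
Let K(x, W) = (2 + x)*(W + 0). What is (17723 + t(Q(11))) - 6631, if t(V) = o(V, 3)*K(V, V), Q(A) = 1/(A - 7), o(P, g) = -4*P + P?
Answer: 709861/64 ≈ 11092.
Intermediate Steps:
o(P, g) = -3*P
Q(A) = 1/(-7 + A)
K(x, W) = W*(2 + x) (K(x, W) = (2 + x)*W = W*(2 + x))
t(V) = -3*V²*(2 + V) (t(V) = (-3*V)*(V*(2 + V)) = -3*V²*(2 + V))
(17723 + t(Q(11))) - 6631 = (17723 + 3*(1/(-7 + 11))²*(-2 - 1/(-7 + 11))) - 6631 = (17723 + 3*(1/4)²*(-2 - 1/4)) - 6631 = (17723 + 3*(¼)²*(-2 - 1*¼)) - 6631 = (17723 + 3*(1/16)*(-2 - ¼)) - 6631 = (17723 + 3*(1/16)*(-9/4)) - 6631 = (17723 - 27/64) - 6631 = 1134245/64 - 6631 = 709861/64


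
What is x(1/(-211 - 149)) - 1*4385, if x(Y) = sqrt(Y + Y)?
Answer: -4385 + I*sqrt(5)/30 ≈ -4385.0 + 0.074536*I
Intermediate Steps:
x(Y) = sqrt(2)*sqrt(Y) (x(Y) = sqrt(2*Y) = sqrt(2)*sqrt(Y))
x(1/(-211 - 149)) - 1*4385 = sqrt(2)*sqrt(1/(-211 - 149)) - 1*4385 = sqrt(2)*sqrt(1/(-360)) - 4385 = sqrt(2)*sqrt(-1/360) - 4385 = sqrt(2)*(I*sqrt(10)/60) - 4385 = I*sqrt(5)/30 - 4385 = -4385 + I*sqrt(5)/30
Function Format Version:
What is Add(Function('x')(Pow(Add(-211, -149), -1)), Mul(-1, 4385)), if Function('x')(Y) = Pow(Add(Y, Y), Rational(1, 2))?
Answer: Add(-4385, Mul(Rational(1, 30), I, Pow(5, Rational(1, 2)))) ≈ Add(-4385.0, Mul(0.074536, I))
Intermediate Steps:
Function('x')(Y) = Mul(Pow(2, Rational(1, 2)), Pow(Y, Rational(1, 2))) (Function('x')(Y) = Pow(Mul(2, Y), Rational(1, 2)) = Mul(Pow(2, Rational(1, 2)), Pow(Y, Rational(1, 2))))
Add(Function('x')(Pow(Add(-211, -149), -1)), Mul(-1, 4385)) = Add(Mul(Pow(2, Rational(1, 2)), Pow(Pow(Add(-211, -149), -1), Rational(1, 2))), Mul(-1, 4385)) = Add(Mul(Pow(2, Rational(1, 2)), Pow(Pow(-360, -1), Rational(1, 2))), -4385) = Add(Mul(Pow(2, Rational(1, 2)), Pow(Rational(-1, 360), Rational(1, 2))), -4385) = Add(Mul(Pow(2, Rational(1, 2)), Mul(Rational(1, 60), I, Pow(10, Rational(1, 2)))), -4385) = Add(Mul(Rational(1, 30), I, Pow(5, Rational(1, 2))), -4385) = Add(-4385, Mul(Rational(1, 30), I, Pow(5, Rational(1, 2))))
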